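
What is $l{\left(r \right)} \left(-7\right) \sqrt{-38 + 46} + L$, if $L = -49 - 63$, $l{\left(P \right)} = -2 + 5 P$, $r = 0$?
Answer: $-112 + 28 \sqrt{2} \approx -72.402$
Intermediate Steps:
$L = -112$
$l{\left(r \right)} \left(-7\right) \sqrt{-38 + 46} + L = \left(-2 + 5 \cdot 0\right) \left(-7\right) \sqrt{-38 + 46} - 112 = \left(-2 + 0\right) \left(-7\right) \sqrt{8} - 112 = \left(-2\right) \left(-7\right) 2 \sqrt{2} - 112 = 14 \cdot 2 \sqrt{2} - 112 = 28 \sqrt{2} - 112 = -112 + 28 \sqrt{2}$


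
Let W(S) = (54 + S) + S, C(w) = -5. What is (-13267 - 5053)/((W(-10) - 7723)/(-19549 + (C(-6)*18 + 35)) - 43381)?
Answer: 71829056/170086687 ≈ 0.42231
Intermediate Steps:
W(S) = 54 + 2*S
(-13267 - 5053)/((W(-10) - 7723)/(-19549 + (C(-6)*18 + 35)) - 43381) = (-13267 - 5053)/(((54 + 2*(-10)) - 7723)/(-19549 + (-5*18 + 35)) - 43381) = -18320/(((54 - 20) - 7723)/(-19549 + (-90 + 35)) - 43381) = -18320/((34 - 7723)/(-19549 - 55) - 43381) = -18320/(-7689/(-19604) - 43381) = -18320/(-7689*(-1/19604) - 43381) = -18320/(7689/19604 - 43381) = -18320/(-850433435/19604) = -18320*(-19604/850433435) = 71829056/170086687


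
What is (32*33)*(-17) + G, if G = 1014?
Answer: -16938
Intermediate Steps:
(32*33)*(-17) + G = (32*33)*(-17) + 1014 = 1056*(-17) + 1014 = -17952 + 1014 = -16938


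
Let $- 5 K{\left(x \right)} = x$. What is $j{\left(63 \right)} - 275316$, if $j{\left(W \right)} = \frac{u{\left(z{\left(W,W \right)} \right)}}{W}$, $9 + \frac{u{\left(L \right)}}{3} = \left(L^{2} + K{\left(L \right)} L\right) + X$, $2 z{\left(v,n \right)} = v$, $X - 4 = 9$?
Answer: $- \frac{28904191}{105} \approx -2.7528 \cdot 10^{5}$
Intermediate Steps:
$X = 13$ ($X = 4 + 9 = 13$)
$K{\left(x \right)} = - \frac{x}{5}$
$z{\left(v,n \right)} = \frac{v}{2}$
$u{\left(L \right)} = 12 + \frac{12 L^{2}}{5}$ ($u{\left(L \right)} = -27 + 3 \left(\left(L^{2} + - \frac{L}{5} L\right) + 13\right) = -27 + 3 \left(\left(L^{2} - \frac{L^{2}}{5}\right) + 13\right) = -27 + 3 \left(\frac{4 L^{2}}{5} + 13\right) = -27 + 3 \left(13 + \frac{4 L^{2}}{5}\right) = -27 + \left(39 + \frac{12 L^{2}}{5}\right) = 12 + \frac{12 L^{2}}{5}$)
$j{\left(W \right)} = \frac{12 + \frac{3 W^{2}}{5}}{W}$ ($j{\left(W \right)} = \frac{12 + \frac{12 \left(\frac{W}{2}\right)^{2}}{5}}{W} = \frac{12 + \frac{12 \frac{W^{2}}{4}}{5}}{W} = \frac{12 + \frac{3 W^{2}}{5}}{W}$)
$j{\left(63 \right)} - 275316 = \left(\frac{12}{63} + \frac{3}{5} \cdot 63\right) - 275316 = \left(12 \cdot \frac{1}{63} + \frac{189}{5}\right) - 275316 = \left(\frac{4}{21} + \frac{189}{5}\right) - 275316 = \frac{3989}{105} - 275316 = - \frac{28904191}{105}$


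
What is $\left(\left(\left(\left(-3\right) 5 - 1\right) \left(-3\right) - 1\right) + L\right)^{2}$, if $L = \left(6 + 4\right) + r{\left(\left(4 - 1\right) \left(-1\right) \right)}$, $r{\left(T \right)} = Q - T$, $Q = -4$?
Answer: $3136$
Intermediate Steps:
$r{\left(T \right)} = -4 - T$
$L = 9$ ($L = \left(6 + 4\right) - \left(4 + \left(4 - 1\right) \left(-1\right)\right) = 10 - \left(4 + 3 \left(-1\right)\right) = 10 - 1 = 9$)
$\left(\left(\left(\left(-3\right) 5 - 1\right) \left(-3\right) - 1\right) + L\right)^{2} = \left(\left(\left(\left(-3\right) 5 - 1\right) \left(-3\right) - 1\right) + 9\right)^{2} = \left(\left(\left(-15 - 1\right) \left(-3\right) - 1\right) + 9\right)^{2} = \left(\left(\left(-16\right) \left(-3\right) - 1\right) + 9\right)^{2} = \left(\left(48 - 1\right) + 9\right)^{2} = \left(47 + 9\right)^{2} = 56^{2} = 3136$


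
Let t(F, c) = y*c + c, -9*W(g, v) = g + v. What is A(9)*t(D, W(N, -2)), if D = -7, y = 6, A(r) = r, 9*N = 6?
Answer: 28/3 ≈ 9.3333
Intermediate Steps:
N = 2/3 (N = (1/9)*6 = 2/3 ≈ 0.66667)
W(g, v) = -g/9 - v/9 (W(g, v) = -(g + v)/9 = -g/9 - v/9)
t(F, c) = 7*c (t(F, c) = 6*c + c = 7*c)
A(9)*t(D, W(N, -2)) = 9*(7*(-1/9*2/3 - 1/9*(-2))) = 9*(7*(-2/27 + 2/9)) = 9*(7*(4/27)) = 9*(28/27) = 28/3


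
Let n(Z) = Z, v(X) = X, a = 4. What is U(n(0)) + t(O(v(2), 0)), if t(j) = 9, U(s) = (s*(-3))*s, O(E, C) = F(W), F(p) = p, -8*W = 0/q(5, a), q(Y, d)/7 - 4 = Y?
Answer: 9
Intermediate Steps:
q(Y, d) = 28 + 7*Y
W = 0 (W = -0/(28 + 7*5) = -0/(28 + 35) = -0/63 = -⅛*0 = 0)
O(E, C) = 0
U(s) = -3*s² (U(s) = (-3*s)*s = -3*s²)
U(n(0)) + t(O(v(2), 0)) = -3*0² + 9 = -3*0 + 9 = 0 + 9 = 9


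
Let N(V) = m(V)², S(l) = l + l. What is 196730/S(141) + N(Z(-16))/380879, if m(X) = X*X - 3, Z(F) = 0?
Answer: 37465164104/53703939 ≈ 697.62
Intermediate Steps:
S(l) = 2*l
m(X) = -3 + X² (m(X) = X² - 3 = -3 + X²)
N(V) = (-3 + V²)²
196730/S(141) + N(Z(-16))/380879 = 196730/((2*141)) + (-3 + 0²)²/380879 = 196730/282 + (-3 + 0)²*(1/380879) = 196730*(1/282) + (-3)²*(1/380879) = 98365/141 + 9*(1/380879) = 98365/141 + 9/380879 = 37465164104/53703939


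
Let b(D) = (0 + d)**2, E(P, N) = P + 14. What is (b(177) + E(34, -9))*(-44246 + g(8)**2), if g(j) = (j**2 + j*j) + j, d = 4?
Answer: -1648000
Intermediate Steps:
E(P, N) = 14 + P
g(j) = j + 2*j**2 (g(j) = (j**2 + j**2) + j = 2*j**2 + j = j + 2*j**2)
b(D) = 16 (b(D) = (0 + 4)**2 = 4**2 = 16)
(b(177) + E(34, -9))*(-44246 + g(8)**2) = (16 + (14 + 34))*(-44246 + (8*(1 + 2*8))**2) = (16 + 48)*(-44246 + (8*(1 + 16))**2) = 64*(-44246 + (8*17)**2) = 64*(-44246 + 136**2) = 64*(-44246 + 18496) = 64*(-25750) = -1648000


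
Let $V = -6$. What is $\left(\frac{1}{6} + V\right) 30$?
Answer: $-175$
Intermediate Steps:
$\left(\frac{1}{6} + V\right) 30 = \left(\frac{1}{6} - 6\right) 30 = \left(- \frac{35}{6}\right) 30 = -175$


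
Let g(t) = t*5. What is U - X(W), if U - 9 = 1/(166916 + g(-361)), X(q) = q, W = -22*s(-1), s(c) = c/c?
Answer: 5118442/165111 ≈ 31.000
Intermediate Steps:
s(c) = 1
g(t) = 5*t
W = -22 (W = -22*1 = -22)
U = 1486000/165111 (U = 9 + 1/(166916 + 5*(-361)) = 9 + 1/(166916 - 1805) = 9 + 1/165111 = 1486000/165111 ≈ 9.0000)
U - X(W) = 1486000/165111 - 1*(-22) = 1486000/165111 + 22 = 5118442/165111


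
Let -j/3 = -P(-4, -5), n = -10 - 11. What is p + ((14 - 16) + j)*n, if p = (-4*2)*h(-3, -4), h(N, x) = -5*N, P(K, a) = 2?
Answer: -204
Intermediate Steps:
n = -21
j = 6 (j = -(-3)*2 = -3*(-2) = 6)
p = -120 (p = (-4*2)*(-5*(-3)) = -8*15 = -120)
p + ((14 - 16) + j)*n = -120 + ((14 - 16) + 6)*(-21) = -120 + (-2 + 6)*(-21) = -120 + 4*(-21) = -120 - 84 = -204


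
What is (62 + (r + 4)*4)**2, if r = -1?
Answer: 5476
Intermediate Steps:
(62 + (r + 4)*4)**2 = (62 + (-1 + 4)*4)**2 = (62 + 3*4)**2 = (62 + 12)**2 = 74**2 = 5476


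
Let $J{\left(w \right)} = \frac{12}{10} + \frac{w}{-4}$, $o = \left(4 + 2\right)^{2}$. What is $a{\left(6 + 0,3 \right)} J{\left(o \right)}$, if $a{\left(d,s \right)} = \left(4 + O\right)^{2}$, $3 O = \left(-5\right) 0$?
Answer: $- \frac{624}{5} \approx -124.8$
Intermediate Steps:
$O = 0$ ($O = \frac{\left(-5\right) 0}{3} = \frac{1}{3} \cdot 0 = 0$)
$a{\left(d,s \right)} = 16$ ($a{\left(d,s \right)} = \left(4 + 0\right)^{2} = 4^{2} = 16$)
$o = 36$ ($o = 6^{2} = 36$)
$J{\left(w \right)} = \frac{6}{5} - \frac{w}{4}$ ($J{\left(w \right)} = 12 \cdot \frac{1}{10} + w \left(- \frac{1}{4}\right) = \frac{6}{5} - \frac{w}{4}$)
$a{\left(6 + 0,3 \right)} J{\left(o \right)} = 16 \left(\frac{6}{5} - 9\right) = 16 \left(- \frac{39}{5}\right) = - \frac{624}{5}$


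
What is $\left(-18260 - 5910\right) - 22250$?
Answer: $-46420$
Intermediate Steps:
$\left(-18260 - 5910\right) - 22250 = -24170 - 22250 = -46420$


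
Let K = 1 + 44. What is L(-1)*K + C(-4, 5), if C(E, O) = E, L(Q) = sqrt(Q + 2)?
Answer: 41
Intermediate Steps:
L(Q) = sqrt(2 + Q)
K = 45
L(-1)*K + C(-4, 5) = sqrt(2 - 1)*45 - 4 = sqrt(1)*45 - 4 = 1*45 - 4 = 45 - 4 = 41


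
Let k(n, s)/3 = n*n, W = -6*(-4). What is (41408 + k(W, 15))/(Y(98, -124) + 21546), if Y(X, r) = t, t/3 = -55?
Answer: 43136/21381 ≈ 2.0175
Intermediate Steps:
W = 24
t = -165 (t = 3*(-55) = -165)
Y(X, r) = -165
k(n, s) = 3*n² (k(n, s) = 3*(n*n) = 3*n²)
(41408 + k(W, 15))/(Y(98, -124) + 21546) = (41408 + 3*24²)/(-165 + 21546) = (41408 + 3*576)/21381 = (41408 + 1728)*(1/21381) = 43136*(1/21381) = 43136/21381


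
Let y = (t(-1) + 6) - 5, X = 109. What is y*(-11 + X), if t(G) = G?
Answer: 0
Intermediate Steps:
y = 0 (y = (-1 + 6) - 5 = 5 - 5 = 0)
y*(-11 + X) = 0*(-11 + 109) = 0*98 = 0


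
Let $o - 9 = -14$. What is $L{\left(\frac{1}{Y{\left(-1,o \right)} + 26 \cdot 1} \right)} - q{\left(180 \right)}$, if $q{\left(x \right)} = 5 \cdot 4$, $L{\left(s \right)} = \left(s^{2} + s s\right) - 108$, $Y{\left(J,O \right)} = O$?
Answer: $- \frac{56446}{441} \approx -128.0$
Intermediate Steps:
$o = -5$ ($o = 9 - 14 = -5$)
$L{\left(s \right)} = -108 + 2 s^{2}$ ($L{\left(s \right)} = \left(s^{2} + s^{2}\right) - 108 = 2 s^{2} - 108 = -108 + 2 s^{2}$)
$q{\left(x \right)} = 20$
$L{\left(\frac{1}{Y{\left(-1,o \right)} + 26 \cdot 1} \right)} - q{\left(180 \right)} = \left(-108 + 2 \left(\frac{1}{-5 + 26 \cdot 1}\right)^{2}\right) - 20 = \left(-108 + 2 \left(\frac{1}{-5 + 26}\right)^{2}\right) - 20 = \left(-108 + 2 \left(\frac{1}{21}\right)^{2}\right) - 20 = \left(-108 + \frac{2}{441}\right) - 20 = - \frac{47626}{441} - 20 = - \frac{56446}{441}$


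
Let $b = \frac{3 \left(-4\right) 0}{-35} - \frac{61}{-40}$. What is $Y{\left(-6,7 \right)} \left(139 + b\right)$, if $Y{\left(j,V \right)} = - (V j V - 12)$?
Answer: $\frac{860013}{20} \approx 43001.0$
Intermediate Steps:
$b = \frac{61}{40}$ ($b = \left(-12\right) 0 \left(- \frac{1}{35}\right) - - \frac{61}{40} = 0 \left(- \frac{1}{35}\right) + \frac{61}{40} = 0 + \frac{61}{40} = \frac{61}{40} \approx 1.525$)
$Y{\left(j,V \right)} = 12 - j V^{2}$ ($Y{\left(j,V \right)} = - (j V^{2} - 12) = - (-12 + j V^{2}) = 12 - j V^{2}$)
$Y{\left(-6,7 \right)} \left(139 + b\right) = \left(12 - - 6 \cdot 7^{2}\right) \left(139 + \frac{61}{40}\right) = \left(12 - \left(-6\right) 49\right) \frac{5621}{40} = \left(12 + 294\right) \frac{5621}{40} = 306 \cdot \frac{5621}{40} = \frac{860013}{20}$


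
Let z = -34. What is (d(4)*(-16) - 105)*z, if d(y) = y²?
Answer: 12274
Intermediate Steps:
(d(4)*(-16) - 105)*z = (4²*(-16) - 105)*(-34) = (16*(-16) - 105)*(-34) = (-256 - 105)*(-34) = -361*(-34) = 12274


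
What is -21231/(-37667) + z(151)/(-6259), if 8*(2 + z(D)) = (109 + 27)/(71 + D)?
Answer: 4216645121/7476888738 ≈ 0.56396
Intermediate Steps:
z(D) = -2 + 17/(71 + D) (z(D) = -2 + ((109 + 27)/(71 + D))/8 = -2 + (136/(71 + D))/8 = -2 + 17/(71 + D))
-21231/(-37667) + z(151)/(-6259) = -21231/(-37667) + ((-125 - 2*151)/(71 + 151))/(-6259) = -21231*(-1/37667) + ((-125 - 302)/222)*(-1/6259) = 3033/5381 + ((1/222)*(-427))*(-1/6259) = 3033/5381 - 427/222*(-1/6259) = 3033/5381 + 427/1389498 = 4216645121/7476888738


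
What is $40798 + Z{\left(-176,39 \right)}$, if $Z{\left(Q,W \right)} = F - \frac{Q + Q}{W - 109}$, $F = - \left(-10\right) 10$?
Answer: $\frac{1431254}{35} \approx 40893.0$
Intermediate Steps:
$F = 100$ ($F = \left(-1\right) \left(-100\right) = 100$)
$Z{\left(Q,W \right)} = 100 - \frac{2 Q}{-109 + W}$ ($Z{\left(Q,W \right)} = 100 - \frac{Q + Q}{W - 109} = 100 - \frac{2 Q}{-109 + W}$)
$40798 + Z{\left(-176,39 \right)} = 40798 + \frac{2 \left(-5450 - -176 + 50 \cdot 39\right)}{-109 + 39} = 40798 + \frac{2 \left(-5450 + 176 + 1950\right)}{-70} = 40798 + 2 \left(- \frac{1}{70}\right) \left(-3324\right) = 40798 + \frac{3324}{35} = \frac{1431254}{35}$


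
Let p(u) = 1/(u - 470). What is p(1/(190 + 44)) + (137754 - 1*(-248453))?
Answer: 42474659419/109979 ≈ 3.8621e+5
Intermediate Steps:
p(u) = 1/(-470 + u)
p(1/(190 + 44)) + (137754 - 1*(-248453)) = 1/(-470 + 1/(190 + 44)) + (137754 - 1*(-248453)) = 1/(-470 + 1/234) + (137754 + 248453) = 1/(-470 + 1/234) + 386207 = 1/(-109979/234) + 386207 = -234/109979 + 386207 = 42474659419/109979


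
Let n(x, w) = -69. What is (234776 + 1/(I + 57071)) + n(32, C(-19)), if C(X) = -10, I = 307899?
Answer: 85661013791/364970 ≈ 2.3471e+5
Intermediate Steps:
(234776 + 1/(I + 57071)) + n(32, C(-19)) = (234776 + 1/(307899 + 57071)) - 69 = (234776 + 1/364970) - 69 = 85686196721/364970 - 69 = 85661013791/364970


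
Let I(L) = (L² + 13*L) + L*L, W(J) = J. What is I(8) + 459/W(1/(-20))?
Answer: -8948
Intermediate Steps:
I(L) = 2*L² + 13*L (I(L) = (L² + 13*L) + L² = 2*L² + 13*L)
I(8) + 459/W(1/(-20)) = 8*(13 + 2*8) + 459/(1/(-20)) = 8*(13 + 16) + 459/(-1/20) = 8*29 + 459*(-20) = 232 - 9180 = -8948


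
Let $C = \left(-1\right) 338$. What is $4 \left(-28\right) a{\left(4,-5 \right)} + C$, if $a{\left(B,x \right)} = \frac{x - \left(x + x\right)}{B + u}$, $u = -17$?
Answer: $- \frac{3834}{13} \approx -294.92$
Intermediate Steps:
$a{\left(B,x \right)} = - \frac{x}{-17 + B}$ ($a{\left(B,x \right)} = \frac{x - \left(x + x\right)}{B - 17} = \frac{x - 2 x}{-17 + B} = \frac{\left(-1\right) x}{-17 + B} = - \frac{x}{-17 + B}$)
$C = -338$
$4 \left(-28\right) a{\left(4,-5 \right)} + C = 4 \left(-28\right) \left(\left(-1\right) \left(-5\right) \frac{1}{-17 + 4}\right) - 338 = - 112 \left(\left(-1\right) \left(-5\right) \frac{1}{-13}\right) - 338 = - 112 \left(\left(-1\right) \left(-5\right) \left(- \frac{1}{13}\right)\right) - 338 = \left(-112\right) \left(- \frac{5}{13}\right) - 338 = \frac{560}{13} - 338 = - \frac{3834}{13}$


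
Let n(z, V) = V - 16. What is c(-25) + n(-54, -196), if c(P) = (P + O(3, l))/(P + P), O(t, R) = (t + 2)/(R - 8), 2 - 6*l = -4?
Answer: -7402/35 ≈ -211.49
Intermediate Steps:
l = 1 (l = ⅓ - ⅙*(-4) = ⅓ + ⅔ = 1)
n(z, V) = -16 + V
O(t, R) = (2 + t)/(-8 + R)
c(P) = (-5/7 + P)/(2*P) (c(P) = (P + (2 + 3)/(-8 + 1))/(P + P) = (P + 5/(-7))/((2*P)) = (P - ⅐*5)*(1/(2*P)) = (P - 5/7)*(1/(2*P)) = (-5/7 + P)*(1/(2*P)) = (-5/7 + P)/(2*P))
c(-25) + n(-54, -196) = (1/14)*(-5 + 7*(-25))/(-25) + (-16 - 196) = (1/14)*(-1/25)*(-5 - 175) - 212 = (1/14)*(-1/25)*(-180) - 212 = 18/35 - 212 = -7402/35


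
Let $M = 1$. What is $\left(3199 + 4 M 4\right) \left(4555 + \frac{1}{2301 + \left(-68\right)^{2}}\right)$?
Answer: $\frac{20282390768}{1385} \approx 1.4644 \cdot 10^{7}$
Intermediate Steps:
$\left(3199 + 4 M 4\right) \left(4555 + \frac{1}{2301 + \left(-68\right)^{2}}\right) = \left(3199 + 4 \cdot 1 \cdot 4\right) \left(4555 + \frac{1}{2301 + \left(-68\right)^{2}}\right) = \left(3199 + 4 \cdot 4\right) \left(4555 + \frac{1}{2301 + 4624}\right) = \left(3199 + 16\right) \left(4555 + \frac{1}{6925}\right) = 3215 \left(4555 + \frac{1}{6925}\right) = 3215 \cdot \frac{31543376}{6925} = \frac{20282390768}{1385}$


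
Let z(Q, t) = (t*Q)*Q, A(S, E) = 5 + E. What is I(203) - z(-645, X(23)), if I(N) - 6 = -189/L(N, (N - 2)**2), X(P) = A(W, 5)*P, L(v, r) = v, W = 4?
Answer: -2774886603/29 ≈ -9.5686e+7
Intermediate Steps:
X(P) = 10*P (X(P) = (5 + 5)*P = 10*P)
z(Q, t) = t*Q**2 (z(Q, t) = (Q*t)*Q = t*Q**2)
I(N) = 6 - 189/N
I(203) - z(-645, X(23)) = (6 - 189/203) - 10*23*(-645)**2 = (6 - 189*1/203) - 230*416025 = (6 - 27/29) - 1*95685750 = 147/29 - 95685750 = -2774886603/29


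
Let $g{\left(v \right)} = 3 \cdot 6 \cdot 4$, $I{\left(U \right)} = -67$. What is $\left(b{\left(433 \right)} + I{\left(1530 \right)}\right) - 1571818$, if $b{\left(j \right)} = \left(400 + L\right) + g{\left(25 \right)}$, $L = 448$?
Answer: $-1570965$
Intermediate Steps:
$g{\left(v \right)} = 72$ ($g{\left(v \right)} = 18 \cdot 4 = 72$)
$b{\left(j \right)} = 920$ ($b{\left(j \right)} = \left(400 + 448\right) + 72 = 848 + 72 = 920$)
$\left(b{\left(433 \right)} + I{\left(1530 \right)}\right) - 1571818 = \left(920 - 67\right) - 1571818 = 853 - 1571818 = -1570965$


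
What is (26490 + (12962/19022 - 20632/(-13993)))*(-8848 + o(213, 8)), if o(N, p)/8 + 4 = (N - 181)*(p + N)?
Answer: 168165257315564080/133087423 ≈ 1.2636e+9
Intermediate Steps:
o(N, p) = -32 + 8*(-181 + N)*(N + p) (o(N, p) = -32 + 8*((N - 181)*(p + N)) = -32 + 8*((-181 + N)*(N + p)) = -32 + 8*(-181 + N)*(N + p))
(26490 + (12962/19022 - 20632/(-13993)))*(-8848 + o(213, 8)) = (26490 + (12962/19022 - 20632/(-13993)))*(-8848 + (-32 - 1448*213 - 1448*8 + 8*213² + 8*213*8)) = (26490 + (12962*(1/19022) - 20632*(-1/13993)))*(-8848 + (-32 - 308424 - 11584 + 8*45369 + 13632)) = (26490 + (6481/9511 + 20632/13993))*(-8848 + (-32 - 308424 - 11584 + 362952 + 13632)) = (26490 + 286919585/133087423)*(-8848 + 56544) = (3525772754855/133087423)*47696 = 168165257315564080/133087423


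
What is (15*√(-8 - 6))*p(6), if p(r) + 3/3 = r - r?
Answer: -15*I*√14 ≈ -56.125*I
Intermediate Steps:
p(r) = -1 (p(r) = -1 + (r - r) = -1 + 0 = -1)
(15*√(-8 - 6))*p(6) = (15*√(-8 - 6))*(-1) = (15*√(-14))*(-1) = (15*(I*√14))*(-1) = (15*I*√14)*(-1) = -15*I*√14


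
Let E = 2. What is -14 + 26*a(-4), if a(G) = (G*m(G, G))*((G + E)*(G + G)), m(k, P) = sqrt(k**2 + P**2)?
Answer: -14 - 6656*sqrt(2) ≈ -9427.0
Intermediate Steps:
m(k, P) = sqrt(P**2 + k**2)
a(G) = 2*sqrt(2)*G**2*sqrt(G**2)*(2 + G) (a(G) = (G*sqrt(G**2 + G**2))*((G + 2)*(G + G)) = (G*sqrt(2*G**2))*((2 + G)*(2*G)) = (G*(sqrt(2)*sqrt(G**2)))*(2*G*(2 + G)) = (G*sqrt(2)*sqrt(G**2))*(2*G*(2 + G)) = 2*sqrt(2)*G**2*sqrt(G**2)*(2 + G))
-14 + 26*a(-4) = -14 + 26*(2*sqrt(2)*(-4)**2*sqrt((-4)**2)*(2 - 4)) = -14 + 26*(2*sqrt(2)*16*sqrt(16)*(-2)) = -14 + 26*(2*sqrt(2)*16*4*(-2)) = -14 + 26*(-256*sqrt(2)) = -14 - 6656*sqrt(2)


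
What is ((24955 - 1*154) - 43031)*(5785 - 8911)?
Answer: 56986980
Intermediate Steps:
((24955 - 1*154) - 43031)*(5785 - 8911) = ((24955 - 154) - 43031)*(-3126) = (24801 - 43031)*(-3126) = -18230*(-3126) = 56986980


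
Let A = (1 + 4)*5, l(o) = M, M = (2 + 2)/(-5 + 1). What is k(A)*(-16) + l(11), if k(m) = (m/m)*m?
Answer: -401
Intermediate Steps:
M = -1 (M = 4/(-4) = 4*(-1/4) = -1)
l(o) = -1
A = 25 (A = 5*5 = 25)
k(m) = m (k(m) = 1*m = m)
k(A)*(-16) + l(11) = 25*(-16) - 1 = -400 - 1 = -401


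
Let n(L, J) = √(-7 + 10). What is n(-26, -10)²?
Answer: 3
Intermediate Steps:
n(L, J) = √3
n(-26, -10)² = (√3)² = 3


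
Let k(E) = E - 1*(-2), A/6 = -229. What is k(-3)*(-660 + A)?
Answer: 2034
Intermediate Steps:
A = -1374 (A = 6*(-229) = -1374)
k(E) = 2 + E (k(E) = E + 2 = 2 + E)
k(-3)*(-660 + A) = (2 - 3)*(-660 - 1374) = -1*(-2034) = 2034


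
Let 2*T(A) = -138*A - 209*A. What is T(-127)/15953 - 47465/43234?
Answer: 97715214/344856001 ≈ 0.28335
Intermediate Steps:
T(A) = -347*A/2 (T(A) = (-138*A - 209*A)/2 = (-347*A)/2 = -347*A/2)
T(-127)/15953 - 47465/43234 = -347/2*(-127)/15953 - 47465/43234 = (44069/2)*(1/15953) - 47465*1/43234 = 44069/31906 - 47465/43234 = 97715214/344856001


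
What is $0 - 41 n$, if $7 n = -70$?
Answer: $410$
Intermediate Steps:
$n = -10$ ($n = \frac{1}{7} \left(-70\right) = -10$)
$0 - 41 n = 0 - -410 = 0 + 410 = 410$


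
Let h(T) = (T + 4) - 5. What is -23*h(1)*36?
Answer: 0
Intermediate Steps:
h(T) = -1 + T (h(T) = (4 + T) - 5 = -1 + T)
-23*h(1)*36 = -23*(-1 + 1)*36 = -23*0*36 = 0*36 = 0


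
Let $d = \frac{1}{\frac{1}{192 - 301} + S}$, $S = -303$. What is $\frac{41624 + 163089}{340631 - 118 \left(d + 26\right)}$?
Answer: $\frac{3380630482}{5574521813} \approx 0.60644$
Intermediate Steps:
$d = - \frac{109}{33028}$ ($d = \frac{1}{\frac{1}{192 - 301} - 303} = \frac{1}{\frac{1}{-109} - 303} = \frac{1}{- \frac{1}{109} - 303} = \frac{1}{- \frac{33028}{109}} = - \frac{109}{33028} \approx -0.0033002$)
$\frac{41624 + 163089}{340631 - 118 \left(d + 26\right)} = \frac{41624 + 163089}{340631 - 118 \left(- \frac{109}{33028} + 26\right)} = \frac{204713}{340631 - \frac{50658521}{16514}} = \frac{204713}{\frac{5574521813}{16514}} = 204713 \cdot \frac{16514}{5574521813} = \frac{3380630482}{5574521813}$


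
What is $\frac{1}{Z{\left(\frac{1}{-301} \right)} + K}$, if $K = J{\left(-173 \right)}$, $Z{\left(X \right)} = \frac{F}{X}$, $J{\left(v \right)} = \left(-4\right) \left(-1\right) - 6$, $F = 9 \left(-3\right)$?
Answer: $\frac{1}{8125} \approx 0.00012308$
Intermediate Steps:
$F = -27$
$J{\left(v \right)} = -2$ ($J{\left(v \right)} = 4 - 6 = -2$)
$Z{\left(X \right)} = - \frac{27}{X}$
$K = -2$
$\frac{1}{Z{\left(\frac{1}{-301} \right)} + K} = \frac{1}{- \frac{27}{\frac{1}{-301}} - 2} = \frac{1}{- \frac{27}{- \frac{1}{301}} - 2} = \frac{1}{\left(-27\right) \left(-301\right) - 2} = \frac{1}{8127 - 2} = \frac{1}{8125}$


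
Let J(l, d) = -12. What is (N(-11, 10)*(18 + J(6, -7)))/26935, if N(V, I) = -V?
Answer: 66/26935 ≈ 0.0024503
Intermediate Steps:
(N(-11, 10)*(18 + J(6, -7)))/26935 = ((-1*(-11))*(18 - 12))/26935 = (11*6)*(1/26935) = 66*(1/26935) = 66/26935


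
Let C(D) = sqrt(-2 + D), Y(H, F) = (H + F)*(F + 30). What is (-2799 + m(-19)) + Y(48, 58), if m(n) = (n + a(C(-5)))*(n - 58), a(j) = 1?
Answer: 7915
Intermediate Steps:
Y(H, F) = (30 + F)*(F + H) (Y(H, F) = (F + H)*(30 + F) = (30 + F)*(F + H))
m(n) = (1 + n)*(-58 + n) (m(n) = (n + 1)*(n - 58) = (1 + n)*(-58 + n))
(-2799 + m(-19)) + Y(48, 58) = (-2799 + (-58 + (-19)**2 - 57*(-19))) + (58**2 + 30*58 + 30*48 + 58*48) = (-2799 + (-58 + 361 + 1083)) + (3364 + 1740 + 1440 + 2784) = (-2799 + 1386) + 9328 = -1413 + 9328 = 7915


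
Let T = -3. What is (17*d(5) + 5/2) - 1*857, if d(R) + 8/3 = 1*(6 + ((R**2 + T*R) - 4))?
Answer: -4175/6 ≈ -695.83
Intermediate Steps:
d(R) = -2/3 + R**2 - 3*R (d(R) = -8/3 + 1*(6 + ((R**2 - 3*R) - 4)) = -8/3 + 1*(6 + (-4 + R**2 - 3*R)) = -8/3 + 1*(2 + R**2 - 3*R) = -8/3 + (2 + R**2 - 3*R) = -2/3 + R**2 - 3*R)
(17*d(5) + 5/2) - 1*857 = (17*(-2/3 + 5**2 - 3*5) + 5/2) - 1*857 = (17*(-2/3 + 25 - 15) + 5*(1/2)) - 857 = (17*(28/3) + 5/2) - 857 = (476/3 + 5/2) - 857 = 967/6 - 857 = -4175/6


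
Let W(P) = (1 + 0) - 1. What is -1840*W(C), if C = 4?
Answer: 0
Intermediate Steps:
W(P) = 0 (W(P) = 1 - 1 = 0)
-1840*W(C) = -1840*0 = 0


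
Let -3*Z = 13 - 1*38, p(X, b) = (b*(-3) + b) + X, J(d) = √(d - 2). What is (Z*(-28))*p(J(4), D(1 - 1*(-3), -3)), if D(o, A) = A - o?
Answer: -9800/3 - 700*√2/3 ≈ -3596.6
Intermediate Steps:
J(d) = √(-2 + d)
p(X, b) = X - 2*b (p(X, b) = (-3*b + b) + X = -2*b + X = X - 2*b)
Z = 25/3 (Z = -(13 - 1*38)/3 = -(13 - 38)/3 = -⅓*(-25) = 25/3 ≈ 8.3333)
(Z*(-28))*p(J(4), D(1 - 1*(-3), -3)) = ((25/3)*(-28))*(√(-2 + 4) - 2*(-3 - (1 - 1*(-3)))) = -700*(√2 - 2*(-3 - (1 + 3)))/3 = -700*(√2 - 2*(-3 - 1*4))/3 = -700*(√2 - 2*(-3 - 4))/3 = -700*(√2 - 2*(-7))/3 = -700*(√2 + 14)/3 = -700*(14 + √2)/3 = -9800/3 - 700*√2/3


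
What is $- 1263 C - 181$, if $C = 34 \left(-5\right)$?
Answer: $214529$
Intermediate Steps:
$C = -170$
$- 1263 C - 181 = \left(-1263\right) \left(-170\right) - 181 = 214710 - 181 = 214529$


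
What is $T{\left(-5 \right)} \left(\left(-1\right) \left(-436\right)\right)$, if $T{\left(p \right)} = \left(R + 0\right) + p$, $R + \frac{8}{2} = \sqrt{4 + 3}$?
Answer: $-3924 + 436 \sqrt{7} \approx -2770.5$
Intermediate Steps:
$R = -4 + \sqrt{7}$ ($R = -4 + \sqrt{4 + 3} = -4 + \sqrt{7} \approx -1.3542$)
$T{\left(p \right)} = -4 + p + \sqrt{7}$ ($T{\left(p \right)} = \left(\left(-4 + \sqrt{7}\right) + 0\right) + p = \left(-4 + \sqrt{7}\right) + p = -4 + p + \sqrt{7}$)
$T{\left(-5 \right)} \left(\left(-1\right) \left(-436\right)\right) = \left(-4 - 5 + \sqrt{7}\right) \left(\left(-1\right) \left(-436\right)\right) = \left(-9 + \sqrt{7}\right) 436 = -3924 + 436 \sqrt{7}$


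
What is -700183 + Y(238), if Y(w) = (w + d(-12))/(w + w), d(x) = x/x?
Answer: -333286869/476 ≈ -7.0018e+5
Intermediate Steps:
d(x) = 1
Y(w) = (1 + w)/(2*w) (Y(w) = (w + 1)/(w + w) = (1 + w)/((2*w)) = (1 + w)*(1/(2*w)) = (1 + w)/(2*w))
-700183 + Y(238) = -700183 + (½)*(1 + 238)/238 = -700183 + (½)*(1/238)*239 = -700183 + 239/476 = -333286869/476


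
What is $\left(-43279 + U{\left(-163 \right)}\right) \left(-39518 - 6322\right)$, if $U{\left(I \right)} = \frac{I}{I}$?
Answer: $1983863520$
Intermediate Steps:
$U{\left(I \right)} = 1$
$\left(-43279 + U{\left(-163 \right)}\right) \left(-39518 - 6322\right) = \left(-43279 + 1\right) \left(-39518 - 6322\right) = \left(-43278\right) \left(-45840\right) = 1983863520$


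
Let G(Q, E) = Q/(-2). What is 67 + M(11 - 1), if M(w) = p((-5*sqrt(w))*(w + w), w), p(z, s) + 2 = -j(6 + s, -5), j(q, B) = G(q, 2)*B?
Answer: 25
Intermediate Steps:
G(Q, E) = -Q/2 (G(Q, E) = Q*(-1/2) = -Q/2)
j(q, B) = -B*q/2 (j(q, B) = (-q/2)*B = -B*q/2)
p(z, s) = -17 - 5*s/2 (p(z, s) = -2 - (-1)*(-5)*(6 + s)/2 = -2 - (15 + 5*s/2) = -2 + (-15 - 5*s/2) = -17 - 5*s/2)
M(w) = -17 - 5*w/2
67 + M(11 - 1) = 67 + (-17 - 5*(11 - 1)/2) = 67 + (-17 - 5/2*10) = 67 + (-17 - 25) = 67 - 42 = 25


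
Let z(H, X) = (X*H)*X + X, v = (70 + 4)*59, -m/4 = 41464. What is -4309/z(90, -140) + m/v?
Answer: -146282788627/3850506380 ≈ -37.991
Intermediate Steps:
m = -165856 (m = -4*41464 = -165856)
v = 4366 (v = 74*59 = 4366)
z(H, X) = X + H*X**2 (z(H, X) = (H*X)*X + X = H*X**2 + X = X + H*X**2)
-4309/z(90, -140) + m/v = -4309*(-1/(140*(1 + 90*(-140)))) - 165856/4366 = -4309*(-1/(140*(1 - 12600))) - 165856*1/4366 = -4309/((-140*(-12599))) - 82928/2183 = -4309/1763860 - 82928/2183 = -146282788627/3850506380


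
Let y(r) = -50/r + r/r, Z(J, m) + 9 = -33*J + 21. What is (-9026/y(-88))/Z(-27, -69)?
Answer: -397144/62307 ≈ -6.3740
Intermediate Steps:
Z(J, m) = 12 - 33*J (Z(J, m) = -9 + (-33*J + 21) = -9 + (21 - 33*J) = 12 - 33*J)
y(r) = 1 - 50/r (y(r) = -50/r + 1 = 1 - 50/r)
(-9026/y(-88))/Z(-27, -69) = (-9026*(-88/(-50 - 88)))/(12 - 33*(-27)) = (-9026/((-1/88*(-138))))/(12 + 891) = -9026/69/44/903 = -9026*44/69*(1/903) = -397144/69*1/903 = -397144/62307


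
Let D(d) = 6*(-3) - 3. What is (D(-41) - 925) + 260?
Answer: -686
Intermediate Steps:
D(d) = -21 (D(d) = -18 - 3 = -21)
(D(-41) - 925) + 260 = (-21 - 925) + 260 = -946 + 260 = -686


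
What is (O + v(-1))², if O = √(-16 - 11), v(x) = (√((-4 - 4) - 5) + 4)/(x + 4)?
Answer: (4 + I*√13 + 9*I*√3)²/9 ≈ -39.157 + 17.061*I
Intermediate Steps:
v(x) = (4 + I*√13)/(4 + x) (v(x) = (√(-8 - 5) + 4)/(4 + x) = (√(-13) + 4)/(4 + x) = (I*√13 + 4)/(4 + x) = (4 + I*√13)/(4 + x))
O = 3*I*√3 (O = √(-27) = 3*I*√3 ≈ 5.1962*I)
(O + v(-1))² = (3*I*√3 + (4 + I*√13)/(4 - 1))² = (3*I*√3 + (4 + I*√13)/3)² = (3*I*√3 + (4/3 + I*√13/3))² = (4/3 + 3*I*√3 + I*√13/3)²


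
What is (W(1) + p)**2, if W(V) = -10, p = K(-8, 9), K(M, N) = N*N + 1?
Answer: 5184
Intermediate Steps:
K(M, N) = 1 + N**2 (K(M, N) = N**2 + 1 = 1 + N**2)
p = 82 (p = 1 + 9**2 = 1 + 81 = 82)
(W(1) + p)**2 = (-10 + 82)**2 = 72**2 = 5184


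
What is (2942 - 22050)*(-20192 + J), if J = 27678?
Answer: -143042488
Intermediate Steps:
(2942 - 22050)*(-20192 + J) = (2942 - 22050)*(-20192 + 27678) = -19108*7486 = -143042488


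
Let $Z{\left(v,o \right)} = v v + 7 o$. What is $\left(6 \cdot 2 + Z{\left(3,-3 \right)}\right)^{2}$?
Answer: $0$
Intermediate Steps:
$Z{\left(v,o \right)} = v^{2} + 7 o$
$\left(6 \cdot 2 + Z{\left(3,-3 \right)}\right)^{2} = \left(6 \cdot 2 + \left(3^{2} + 7 \left(-3\right)\right)\right)^{2} = \left(12 + \left(9 - 21\right)\right)^{2} = \left(12 - 12\right)^{2} = 0^{2} = 0$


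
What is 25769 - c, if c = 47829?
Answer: -22060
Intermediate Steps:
25769 - c = 25769 - 1*47829 = 25769 - 47829 = -22060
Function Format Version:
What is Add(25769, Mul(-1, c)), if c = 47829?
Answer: -22060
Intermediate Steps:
Add(25769, Mul(-1, c)) = Add(25769, Mul(-1, 47829)) = Add(25769, -47829) = -22060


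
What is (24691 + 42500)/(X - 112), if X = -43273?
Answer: -67191/43385 ≈ -1.5487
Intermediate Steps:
(24691 + 42500)/(X - 112) = (24691 + 42500)/(-43273 - 112) = 67191/(-43385) = 67191*(-1/43385) = -67191/43385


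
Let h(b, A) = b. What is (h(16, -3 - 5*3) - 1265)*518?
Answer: -646982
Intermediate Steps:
(h(16, -3 - 5*3) - 1265)*518 = (16 - 1265)*518 = -1249*518 = -646982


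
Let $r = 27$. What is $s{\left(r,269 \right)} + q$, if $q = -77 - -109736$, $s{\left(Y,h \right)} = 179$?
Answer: $109838$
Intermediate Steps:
$q = 109659$ ($q = -77 + 109736 = 109659$)
$s{\left(r,269 \right)} + q = 179 + 109659 = 109838$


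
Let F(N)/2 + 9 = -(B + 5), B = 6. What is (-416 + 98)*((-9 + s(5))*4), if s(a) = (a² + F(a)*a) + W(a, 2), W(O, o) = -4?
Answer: 239136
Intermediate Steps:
F(N) = -40 (F(N) = -18 + 2*(-(6 + 5)) = -18 + 2*(-1*11) = -18 + 2*(-11) = -18 - 22 = -40)
s(a) = -4 + a² - 40*a (s(a) = (a² - 40*a) - 4 = -4 + a² - 40*a)
(-416 + 98)*((-9 + s(5))*4) = (-416 + 98)*((-9 + (-4 + 5² - 40*5))*4) = -318*(-9 + (-4 + 25 - 200))*4 = -318*(-9 - 179)*4 = -(-59784)*4 = -318*(-752) = 239136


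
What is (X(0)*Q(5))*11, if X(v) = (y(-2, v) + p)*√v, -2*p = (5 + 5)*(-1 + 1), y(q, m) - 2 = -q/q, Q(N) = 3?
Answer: 0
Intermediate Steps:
y(q, m) = 1 (y(q, m) = 2 - q/q = 2 - 1*1 = 2 - 1 = 1)
p = 0 (p = -(5 + 5)*(-1 + 1)/2 = -5*0 = -½*0 = 0)
X(v) = √v (X(v) = (1 + 0)*√v = 1*√v = √v)
(X(0)*Q(5))*11 = (√0*3)*11 = (0*3)*11 = 0*11 = 0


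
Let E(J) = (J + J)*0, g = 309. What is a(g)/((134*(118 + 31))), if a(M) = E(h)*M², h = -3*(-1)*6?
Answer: 0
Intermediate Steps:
h = 18 (h = 3*6 = 18)
E(J) = 0 (E(J) = (2*J)*0 = 0)
a(M) = 0 (a(M) = 0*M² = 0)
a(g)/((134*(118 + 31))) = 0/((134*(118 + 31))) = 0/((134*149)) = 0/19966 = 0*(1/19966) = 0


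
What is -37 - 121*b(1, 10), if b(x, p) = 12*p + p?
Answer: -15767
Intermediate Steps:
b(x, p) = 13*p
-37 - 121*b(1, 10) = -37 - 1573*10 = -37 - 121*130 = -37 - 15730 = -15767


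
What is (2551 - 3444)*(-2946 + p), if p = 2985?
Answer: -34827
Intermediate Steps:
(2551 - 3444)*(-2946 + p) = (2551 - 3444)*(-2946 + 2985) = -893*39 = -34827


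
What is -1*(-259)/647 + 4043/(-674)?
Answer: -2441255/436078 ≈ -5.5982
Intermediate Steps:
-1*(-259)/647 + 4043/(-674) = 259*(1/647) + 4043*(-1/674) = 259/647 - 4043/674 = -2441255/436078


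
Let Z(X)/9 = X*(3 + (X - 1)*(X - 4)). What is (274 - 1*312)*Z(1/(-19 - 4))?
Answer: 1306098/12167 ≈ 107.35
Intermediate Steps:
Z(X) = 9*X*(3 + (-1 + X)*(-4 + X)) (Z(X) = 9*(X*(3 + (X - 1)*(X - 4))) = 9*(X*(3 + (-1 + X)*(-4 + X))) = 9*X*(3 + (-1 + X)*(-4 + X)))
(274 - 1*312)*Z(1/(-19 - 4)) = (274 - 1*312)*(9*(7 + (1/(-19 - 4))² - 5/(-19 - 4))/(-19 - 4)) = (274 - 312)*(9*(7 + (1/(-23))² - 5/(-23))/(-23)) = -342*(-1)*(7 + (-1/23)² - 5*(-1/23))/23 = -342*(-1)*(7 + 1/529 + 5/23)/23 = -342*(-1)*3819/(23*529) = -38*(-34371/12167) = 1306098/12167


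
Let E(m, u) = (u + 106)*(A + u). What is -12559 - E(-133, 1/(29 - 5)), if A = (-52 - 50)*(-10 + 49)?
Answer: 235739711/576 ≈ 4.0927e+5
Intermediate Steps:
A = -3978 (A = -102*39 = -3978)
E(m, u) = (-3978 + u)*(106 + u) (E(m, u) = (u + 106)*(-3978 + u) = (106 + u)*(-3978 + u) = (-3978 + u)*(106 + u))
-12559 - E(-133, 1/(29 - 5)) = -12559 - (-421668 + (1/(29 - 5))**2 - 3872/(29 - 5)) = -12559 - (-421668 + (1/24)**2 - 3872/24) = -12559 - (-421668 + (1/24)**2 - 3872*1/24) = -12559 - (-421668 + 1/576 - 484/3) = -12559 - 1*(-242973695/576) = -12559 + 242973695/576 = 235739711/576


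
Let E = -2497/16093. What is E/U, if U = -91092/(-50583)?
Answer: -3827447/44422532 ≈ -0.086160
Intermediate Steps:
U = 30364/16861 (U = -91092*(-1/50583) = 30364/16861 ≈ 1.8008)
E = -227/1463 (E = -2497*1/16093 = -227/1463 ≈ -0.15516)
E/U = -227/(1463*30364/16861) = -227/1463*16861/30364 = -3827447/44422532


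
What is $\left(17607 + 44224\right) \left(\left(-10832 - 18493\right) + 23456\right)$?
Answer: $-362886139$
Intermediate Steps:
$\left(17607 + 44224\right) \left(\left(-10832 - 18493\right) + 23456\right) = 61831 \left(\left(-10832 - 18493\right) + 23456\right) = 61831 \left(-29325 + 23456\right) = 61831 \left(-5869\right) = -362886139$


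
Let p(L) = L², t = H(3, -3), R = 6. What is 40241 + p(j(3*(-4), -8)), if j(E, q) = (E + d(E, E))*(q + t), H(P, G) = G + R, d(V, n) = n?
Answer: 54641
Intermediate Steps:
H(P, G) = 6 + G (H(P, G) = G + 6 = 6 + G)
t = 3 (t = 6 - 3 = 3)
j(E, q) = 2*E*(3 + q) (j(E, q) = (E + E)*(q + 3) = (2*E)*(3 + q) = 2*E*(3 + q))
40241 + p(j(3*(-4), -8)) = 40241 + (2*(3*(-4))*(3 - 8))² = 40241 + (2*(-12)*(-5))² = 40241 + 120² = 40241 + 14400 = 54641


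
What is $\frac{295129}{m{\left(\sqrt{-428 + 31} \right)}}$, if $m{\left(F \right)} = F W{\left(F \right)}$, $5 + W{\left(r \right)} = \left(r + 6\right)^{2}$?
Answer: $- \frac{295129 \sqrt{397}}{4764 \sqrt{397} + 145302 i} \approx -18.53 + 28.365 i$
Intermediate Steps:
$W{\left(r \right)} = -5 + \left(6 + r\right)^{2}$ ($W{\left(r \right)} = -5 + \left(r + 6\right)^{2} = -5 + \left(6 + r\right)^{2}$)
$m{\left(F \right)} = F \left(-5 + \left(6 + F\right)^{2}\right)$
$\frac{295129}{m{\left(\sqrt{-428 + 31} \right)}} = \frac{295129}{\sqrt{-428 + 31} \left(-5 + \left(6 + \sqrt{-428 + 31}\right)^{2}\right)} = \frac{295129}{\sqrt{-397} \left(-5 + \left(6 + \sqrt{-397}\right)^{2}\right)} = \frac{295129}{i \sqrt{397} \left(-5 + \left(6 + i \sqrt{397}\right)^{2}\right)} = 295129 \left(- \frac{i \sqrt{397}}{397 \left(-5 + \left(6 + i \sqrt{397}\right)^{2}\right)}\right) = - \frac{295129 i \sqrt{397}}{397 \left(-5 + \left(6 + i \sqrt{397}\right)^{2}\right)}$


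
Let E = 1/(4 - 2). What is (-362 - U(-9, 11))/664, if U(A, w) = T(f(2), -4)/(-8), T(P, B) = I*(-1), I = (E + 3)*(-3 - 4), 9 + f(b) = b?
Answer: -5743/10624 ≈ -0.54057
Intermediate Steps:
f(b) = -9 + b
E = ½ (E = 1/2 = ½ ≈ 0.50000)
I = -49/2 (I = (½ + 3)*(-3 - 4) = (7/2)*(-7) = -49/2 ≈ -24.500)
T(P, B) = 49/2 (T(P, B) = -49/2*(-1) = 49/2)
U(A, w) = -49/16 (U(A, w) = (49/2)/(-8) = (49/2)*(-⅛) = -49/16)
(-362 - U(-9, 11))/664 = (-362 - 1*(-49/16))/664 = (-362 + 49/16)*(1/664) = -5743/16*1/664 = -5743/10624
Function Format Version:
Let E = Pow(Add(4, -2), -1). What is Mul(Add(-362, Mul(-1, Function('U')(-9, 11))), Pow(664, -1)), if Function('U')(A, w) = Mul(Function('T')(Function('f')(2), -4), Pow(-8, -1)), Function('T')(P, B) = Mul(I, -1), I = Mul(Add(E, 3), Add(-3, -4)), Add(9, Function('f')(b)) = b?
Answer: Rational(-5743, 10624) ≈ -0.54057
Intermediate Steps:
Function('f')(b) = Add(-9, b)
E = Rational(1, 2) (E = Pow(2, -1) = Rational(1, 2) ≈ 0.50000)
I = Rational(-49, 2) (I = Mul(Add(Rational(1, 2), 3), Add(-3, -4)) = Mul(Rational(7, 2), -7) = Rational(-49, 2) ≈ -24.500)
Function('T')(P, B) = Rational(49, 2) (Function('T')(P, B) = Mul(Rational(-49, 2), -1) = Rational(49, 2))
Function('U')(A, w) = Rational(-49, 16) (Function('U')(A, w) = Mul(Rational(49, 2), Pow(-8, -1)) = Mul(Rational(49, 2), Rational(-1, 8)) = Rational(-49, 16))
Mul(Add(-362, Mul(-1, Function('U')(-9, 11))), Pow(664, -1)) = Mul(Add(-362, Mul(-1, Rational(-49, 16))), Pow(664, -1)) = Mul(Add(-362, Rational(49, 16)), Rational(1, 664)) = Mul(Rational(-5743, 16), Rational(1, 664)) = Rational(-5743, 10624)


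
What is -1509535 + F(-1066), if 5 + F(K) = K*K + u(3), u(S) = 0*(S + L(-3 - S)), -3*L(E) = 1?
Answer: -373184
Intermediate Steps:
L(E) = -⅓ (L(E) = -⅓*1 = -⅓)
u(S) = 0 (u(S) = 0*(S - ⅓) = 0*(-⅓ + S) = 0)
F(K) = -5 + K² (F(K) = -5 + (K*K + 0) = -5 + (K² + 0) = -5 + K²)
-1509535 + F(-1066) = -1509535 + (-5 + (-1066)²) = -1509535 + (-5 + 1136356) = -1509535 + 1136351 = -373184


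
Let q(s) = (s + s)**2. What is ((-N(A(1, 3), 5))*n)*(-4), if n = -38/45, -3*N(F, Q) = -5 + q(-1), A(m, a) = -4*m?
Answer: -152/135 ≈ -1.1259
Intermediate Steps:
q(s) = 4*s**2 (q(s) = (2*s)**2 = 4*s**2)
N(F, Q) = 1/3 (N(F, Q) = -(-5 + 4*(-1)**2)/3 = -(-5 + 4*1)/3 = -(-5 + 4)/3 = -1/3*(-1) = 1/3)
n = -38/45 (n = -38*1/45 = -38/45 ≈ -0.84444)
((-N(A(1, 3), 5))*n)*(-4) = (-1*1/3*(-38/45))*(-4) = -1/3*(-38/45)*(-4) = (38/135)*(-4) = -152/135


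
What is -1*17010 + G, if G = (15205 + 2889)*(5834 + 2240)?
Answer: 146073946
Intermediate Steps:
G = 146090956 (G = 18094*8074 = 146090956)
-1*17010 + G = -1*17010 + 146090956 = -17010 + 146090956 = 146073946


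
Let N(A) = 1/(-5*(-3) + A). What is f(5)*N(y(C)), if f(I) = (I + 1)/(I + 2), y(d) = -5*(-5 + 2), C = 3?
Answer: 1/35 ≈ 0.028571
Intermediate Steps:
y(d) = 15 (y(d) = -5*(-3) = 15)
f(I) = (1 + I)/(2 + I)
N(A) = 1/(15 + A)
f(5)*N(y(C)) = ((1 + 5)/(2 + 5))/(15 + 15) = (6/7)/30 = ((⅐)*6)*(1/30) = (6/7)*(1/30) = 1/35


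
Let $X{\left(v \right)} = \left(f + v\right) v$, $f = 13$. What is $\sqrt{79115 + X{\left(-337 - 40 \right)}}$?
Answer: $\sqrt{216343} \approx 465.13$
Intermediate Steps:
$X{\left(v \right)} = v \left(13 + v\right)$ ($X{\left(v \right)} = \left(13 + v\right) v = v \left(13 + v\right)$)
$\sqrt{79115 + X{\left(-337 - 40 \right)}} = \sqrt{79115 + \left(-337 - 40\right) \left(13 - 377\right)} = \sqrt{79115 - 377 \left(13 - 377\right)} = \sqrt{79115 - -137228} = \sqrt{79115 + 137228} = \sqrt{216343}$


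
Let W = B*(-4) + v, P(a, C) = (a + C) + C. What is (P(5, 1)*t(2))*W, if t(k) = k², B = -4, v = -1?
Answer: 420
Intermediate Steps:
P(a, C) = a + 2*C (P(a, C) = (C + a) + C = a + 2*C)
W = 15 (W = -4*(-4) - 1 = 16 - 1 = 15)
(P(5, 1)*t(2))*W = ((5 + 2*1)*2²)*15 = ((5 + 2)*4)*15 = (7*4)*15 = 28*15 = 420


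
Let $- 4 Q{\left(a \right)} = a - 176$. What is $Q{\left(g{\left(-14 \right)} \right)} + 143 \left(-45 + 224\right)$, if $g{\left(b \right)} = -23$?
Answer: $\frac{102587}{4} \approx 25647.0$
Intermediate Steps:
$Q{\left(a \right)} = 44 - \frac{a}{4}$ ($Q{\left(a \right)} = - \frac{a - 176}{4} = - \frac{-176 + a}{4} = 44 - \frac{a}{4}$)
$Q{\left(g{\left(-14 \right)} \right)} + 143 \left(-45 + 224\right) = \left(44 - - \frac{23}{4}\right) + 143 \left(-45 + 224\right) = \left(44 + \frac{23}{4}\right) + 143 \cdot 179 = \frac{199}{4} + 25597 = \frac{102587}{4}$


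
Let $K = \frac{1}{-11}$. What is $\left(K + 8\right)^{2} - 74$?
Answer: $- \frac{1385}{121} \approx -11.446$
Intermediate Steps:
$K = - \frac{1}{11} \approx -0.090909$
$\left(K + 8\right)^{2} - 74 = \left(- \frac{1}{11} + 8\right)^{2} - 74 = \left(\frac{87}{11}\right)^{2} - 74 = \frac{7569}{121} - 74 = - \frac{1385}{121}$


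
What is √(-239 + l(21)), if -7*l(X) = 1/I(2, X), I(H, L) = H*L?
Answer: I*√421602/42 ≈ 15.46*I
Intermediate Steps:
l(X) = -1/(14*X) (l(X) = -1/(2*X)/7 = -1/(14*X))
√(-239 + l(21)) = √(-239 - 1/14/21) = √(-239 - 1/14*1/21) = √(-239 - 1/294) = √(-70267/294) = I*√421602/42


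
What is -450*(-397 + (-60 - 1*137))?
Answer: 267300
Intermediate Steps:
-450*(-397 + (-60 - 1*137)) = -450*(-397 + (-60 - 137)) = -450*(-397 - 197) = -450*(-594) = 267300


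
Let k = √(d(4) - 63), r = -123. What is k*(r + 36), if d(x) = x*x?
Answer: -87*I*√47 ≈ -596.44*I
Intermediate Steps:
d(x) = x²
k = I*√47 (k = √(4² - 63) = √(16 - 63) = √(-47) = I*√47 ≈ 6.8557*I)
k*(r + 36) = (I*√47)*(-123 + 36) = (I*√47)*(-87) = -87*I*√47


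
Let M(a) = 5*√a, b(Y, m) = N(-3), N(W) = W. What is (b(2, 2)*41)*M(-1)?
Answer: -615*I ≈ -615.0*I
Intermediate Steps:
b(Y, m) = -3
(b(2, 2)*41)*M(-1) = (-3*41)*(5*√(-1)) = -615*I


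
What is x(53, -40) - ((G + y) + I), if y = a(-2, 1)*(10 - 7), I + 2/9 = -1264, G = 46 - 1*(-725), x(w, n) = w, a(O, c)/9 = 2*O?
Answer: 5888/9 ≈ 654.22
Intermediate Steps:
a(O, c) = 18*O (a(O, c) = 9*(2*O) = 18*O)
G = 771 (G = 46 + 725 = 771)
I = -11378/9 (I = -2/9 - 1264 = -11378/9 ≈ -1264.2)
y = -108 (y = (18*(-2))*(10 - 7) = -36*3 = -108)
x(53, -40) - ((G + y) + I) = 53 - ((771 - 108) - 11378/9) = 53 - (663 - 11378/9) = 53 - 1*(-5411/9) = 53 + 5411/9 = 5888/9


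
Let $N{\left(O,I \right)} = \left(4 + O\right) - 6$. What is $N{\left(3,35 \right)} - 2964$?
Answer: $-2963$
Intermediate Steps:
$N{\left(O,I \right)} = -2 + O$
$N{\left(3,35 \right)} - 2964 = \left(-2 + 3\right) - 2964 = 1 - 2964 = -2963$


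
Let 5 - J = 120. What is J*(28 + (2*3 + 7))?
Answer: -4715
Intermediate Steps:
J = -115 (J = 5 - 1*120 = 5 - 120 = -115)
J*(28 + (2*3 + 7)) = -115*(28 + (2*3 + 7)) = -115*(28 + (6 + 7)) = -115*(28 + 13) = -115*41 = -4715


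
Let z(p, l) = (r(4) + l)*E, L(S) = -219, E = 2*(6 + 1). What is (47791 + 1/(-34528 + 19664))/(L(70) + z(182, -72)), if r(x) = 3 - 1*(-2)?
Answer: -710365423/17197648 ≈ -41.306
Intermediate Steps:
E = 14 (E = 2*7 = 14)
r(x) = 5 (r(x) = 3 + 2 = 5)
z(p, l) = 70 + 14*l (z(p, l) = (5 + l)*14 = 70 + 14*l)
(47791 + 1/(-34528 + 19664))/(L(70) + z(182, -72)) = (47791 + 1/(-34528 + 19664))/(-219 + (70 + 14*(-72))) = (47791 + 1/(-14864))/(-219 + (70 - 1008)) = (47791 - 1/14864)/(-219 - 938) = (710365423/14864)/(-1157) = (710365423/14864)*(-1/1157) = -710365423/17197648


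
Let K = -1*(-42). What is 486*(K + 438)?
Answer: 233280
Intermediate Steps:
K = 42
486*(K + 438) = 486*(42 + 438) = 486*480 = 233280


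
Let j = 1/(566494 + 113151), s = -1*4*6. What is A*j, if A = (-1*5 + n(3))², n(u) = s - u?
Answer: 1024/679645 ≈ 0.0015067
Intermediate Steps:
s = -24 (s = -4*6 = -24)
j = 1/679645 ≈ 1.4714e-6
n(u) = -24 - u
A = 1024 (A = (-1*5 + (-24 - 1*3))² = (-5 + (-24 - 3))² = (-5 - 27)² = (-32)² = 1024)
A*j = 1024*(1/679645) = 1024/679645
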